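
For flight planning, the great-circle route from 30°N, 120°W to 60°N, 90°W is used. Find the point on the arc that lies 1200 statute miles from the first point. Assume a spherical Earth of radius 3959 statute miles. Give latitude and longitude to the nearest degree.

≈ 45°N, 110°W

From cos δ = sin φ₁ sin φ₂ + cos φ₁ cos φ₂ cos Δλ, the central angle is δ ≈ 0.630 rad (36.1°). The total great-circle distance is δ·R ≈ 0.630 × 3959 ≈ 2494 mi, so the target fraction is f = 1200/2494 ≈ 0.481.
Interpolate at f ≈ 0.481 with slerp weights a = sin((1−f)δ)/sin δ ≈ 0.545, b = sin(fδ)/sin δ ≈ 0.507.
p = a·p₁ + b·p₂ ≈ (-0.236, -0.662, 0.711); φ = arcsin(p_z) ≈ 45.34°, λ = atan2(p_y, p_x) ≈ -109.62°.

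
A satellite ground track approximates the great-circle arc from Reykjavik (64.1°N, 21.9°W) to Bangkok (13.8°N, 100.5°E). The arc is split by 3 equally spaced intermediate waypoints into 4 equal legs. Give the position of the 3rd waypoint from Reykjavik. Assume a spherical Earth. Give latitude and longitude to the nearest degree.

From cos δ = sin φ₁ sin φ₂ + cos φ₁ cos φ₂ cos Δλ, the central angle is δ ≈ 1.584 rad (90.7°).
Interpolate at f = 3/4 with slerp weights a = sin((1−f)δ)/sin δ ≈ 0.386, b = sin(fδ)/sin δ ≈ 0.928.
p = a·p₁ + b·p₂ ≈ (-0.008, 0.823, 0.568); φ = arcsin(p_z) ≈ 34.62°, λ = atan2(p_y, p_x) ≈ 90.55°.

≈ (35°N, 91°E)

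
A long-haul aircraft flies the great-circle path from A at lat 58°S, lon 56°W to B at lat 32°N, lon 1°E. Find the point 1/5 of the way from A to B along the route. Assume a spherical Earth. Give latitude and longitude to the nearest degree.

≈ lat 42°S, lon 36°W

The haversine formula gives a central angle δ ≈ 1.777 rad (101.8°) between the endpoints.
Interpolate at f = 1/5 with slerp weights a = sin((1−f)δ)/sin δ ≈ 1.010, b = sin(fδ)/sin δ ≈ 0.355.
p = a·p₁ + b·p₂ ≈ (0.601, -0.439, -0.668); φ = arcsin(p_z) ≈ -41.94°, λ = atan2(p_y, p_x) ≈ -36.13°.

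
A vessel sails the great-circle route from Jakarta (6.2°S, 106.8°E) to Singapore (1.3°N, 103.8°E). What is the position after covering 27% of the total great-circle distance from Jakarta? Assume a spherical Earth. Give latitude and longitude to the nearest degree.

≈ 4°S, 106°E

The haversine formula gives a central angle δ ≈ 0.141 rad (8.1°) between the endpoints.
Interpolate at f = 0.27 with slerp weights a = sin((1−f)δ)/sin δ ≈ 0.731, b = sin(fδ)/sin δ ≈ 0.271.
p = a·p₁ + b·p₂ ≈ (-0.275, 0.959, -0.073); φ = arcsin(p_z) ≈ -4.18°, λ = atan2(p_y, p_x) ≈ 105.99°.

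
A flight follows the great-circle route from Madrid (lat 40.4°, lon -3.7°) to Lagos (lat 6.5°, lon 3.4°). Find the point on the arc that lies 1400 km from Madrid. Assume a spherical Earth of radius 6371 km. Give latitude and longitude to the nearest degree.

Write both endpoints as unit vectors p₁, p₂ with components (cos φ cos λ, cos φ sin λ, sin φ).
The central angle between the endpoints is δ = arccos(p₁·p₂) ≈ 0.602 rad (34.5°). The total great-circle distance is δ·R ≈ 0.602 × 6371 ≈ 3835 km, so the target fraction is f = 1400/3835 ≈ 0.365.
Interpolate at f ≈ 0.365 with slerp weights a = sin((1−f)δ)/sin δ ≈ 0.659, b = sin(fδ)/sin δ ≈ 0.385.
p = a·p₁ + b·p₂ ≈ (0.882, -0.010, 0.470); φ = arcsin(p_z) ≈ 28.07°, λ = atan2(p_y, p_x) ≈ -0.63°.

≈ lat 28°, lon -1°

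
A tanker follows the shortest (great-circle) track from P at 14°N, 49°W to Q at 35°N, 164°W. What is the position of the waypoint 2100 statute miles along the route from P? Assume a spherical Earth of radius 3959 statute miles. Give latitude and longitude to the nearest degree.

Write both endpoints as unit vectors p₁, p₂ with components (cos φ cos λ, cos φ sin λ, sin φ).
The central angle between the endpoints is δ = arccos(p₁·p₂) ≈ 1.769 rad (101.4°). The total great-circle distance is δ·R ≈ 1.769 × 3959 ≈ 7004 mi, so the target fraction is f = 2100/7004 ≈ 0.300.
Interpolate at f ≈ 0.300 with slerp weights a = sin((1−f)δ)/sin δ ≈ 0.964, b = sin(fδ)/sin δ ≈ 0.516.
p = a·p₁ + b·p₂ ≈ (0.208, -0.823, 0.529); φ = arcsin(p_z) ≈ 31.96°, λ = atan2(p_y, p_x) ≈ -75.84°.

≈ 32°N, 76°W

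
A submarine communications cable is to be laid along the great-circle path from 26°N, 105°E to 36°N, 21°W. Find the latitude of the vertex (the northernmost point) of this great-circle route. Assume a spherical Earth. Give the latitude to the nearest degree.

The great circle lies in the plane with unit normal n̂ = (p₁ × p₂)/|p₁ × p₂|.
Here n̂_z ≈ -0.597; the vertex latitude is φ_max = arccos|n̂_z| ≈ 53.3°.
Check via Clairaut: cos φ_max = |cos φ₁| · sin C = cos(26.0°)·sin(41.6°) ≈ 0.597, again giving ≈ 53.3°.

≈ 53°N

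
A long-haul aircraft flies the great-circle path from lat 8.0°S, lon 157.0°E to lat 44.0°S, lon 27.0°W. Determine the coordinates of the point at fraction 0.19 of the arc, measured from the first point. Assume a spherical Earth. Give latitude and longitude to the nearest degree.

≈ lat 32°S, lon 159°E

Convert each endpoint to a unit vector on the sphere (x = cos φ cos λ, y = cos φ sin λ, z = sin φ).
The central angle between the endpoints is δ = arccos(p₁·p₂) ≈ 2.232 rad (127.9°).
Interpolate at f = 0.19 with slerp weights a = sin((1−f)δ)/sin δ ≈ 1.231, b = sin(fδ)/sin δ ≈ 0.521.
p = a·p₁ + b·p₂ ≈ (-0.788, 0.306, -0.533); φ = arcsin(p_z) ≈ -32.24°, λ = atan2(p_y, p_x) ≈ 158.77°.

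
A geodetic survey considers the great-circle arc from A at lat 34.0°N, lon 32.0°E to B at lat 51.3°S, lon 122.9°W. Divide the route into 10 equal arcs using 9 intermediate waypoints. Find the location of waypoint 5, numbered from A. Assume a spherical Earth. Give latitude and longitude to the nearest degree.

≈ lat 31°S, lon 13°W

Convert each endpoint to a unit vector on the sphere (x = cos φ cos λ, y = cos φ sin λ, z = sin φ).
The central angle between the endpoints is δ = arccos(p₁·p₂) ≈ 2.704 rad (154.9°).
Interpolate at f = 5/10 with slerp weights a = sin((1−f)δ)/sin δ ≈ 2.304, b = sin(fδ)/sin δ ≈ 2.304.
p = a·p₁ + b·p₂ ≈ (0.837, -0.197, -0.510); φ = arcsin(p_z) ≈ -30.65°, λ = atan2(p_y, p_x) ≈ -13.26°.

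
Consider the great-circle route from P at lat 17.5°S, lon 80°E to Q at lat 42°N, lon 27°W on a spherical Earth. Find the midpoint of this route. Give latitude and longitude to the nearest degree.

≈ lat 20°N, lon 36°E

From cos δ = sin φ₁ sin φ₂ + cos φ₁ cos φ₂ cos Δλ, the central angle is δ ≈ 1.992 rad (114.1°).
Interpolate at f = 1/2 with slerp weights a = sin((1−f)δ)/sin δ ≈ 0.919, b = sin(fδ)/sin δ ≈ 0.919.
p = a·p₁ + b·p₂ ≈ (0.761, 0.553, 0.339); φ = arcsin(p_z) ≈ 19.80°, λ = atan2(p_y, p_x) ≈ 36.02°.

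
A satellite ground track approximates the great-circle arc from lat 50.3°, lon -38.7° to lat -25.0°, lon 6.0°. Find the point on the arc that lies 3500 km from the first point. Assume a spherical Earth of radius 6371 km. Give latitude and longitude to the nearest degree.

From cos δ = sin φ₁ sin φ₂ + cos φ₁ cos φ₂ cos Δλ, the central angle is δ ≈ 1.484 rad (85.0°). The total great-circle distance is δ·R ≈ 1.484 × 6371 ≈ 9457 km, so the target fraction is f = 3500/9457 ≈ 0.370.
Interpolate at f ≈ 0.370 with slerp weights a = sin((1−f)δ)/sin δ ≈ 0.808, b = sin(fδ)/sin δ ≈ 0.524.
p = a·p₁ + b·p₂ ≈ (0.875, -0.273, 0.400); φ = arcsin(p_z) ≈ 23.57°, λ = atan2(p_y, p_x) ≈ -17.32°.

≈ lat 24°, lon -17°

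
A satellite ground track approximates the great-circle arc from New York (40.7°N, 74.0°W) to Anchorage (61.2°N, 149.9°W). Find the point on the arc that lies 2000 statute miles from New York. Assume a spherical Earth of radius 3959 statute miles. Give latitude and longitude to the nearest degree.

≈ (59°N, 110°W)

Convert each endpoint to a unit vector on the sphere (x = cos φ cos λ, y = cos φ sin λ, z = sin φ).
The central angle between the endpoints is δ = arccos(p₁·p₂) ≈ 0.849 rad (48.7°). The total great-circle distance is δ·R ≈ 0.849 × 3959 ≈ 3363 mi, so the target fraction is f = 2000/3363 ≈ 0.595.
Interpolate at f ≈ 0.595 with slerp weights a = sin((1−f)δ)/sin δ ≈ 0.449, b = sin(fδ)/sin δ ≈ 0.645.
p = a·p₁ + b·p₂ ≈ (-0.175, -0.483, 0.858); φ = arcsin(p_z) ≈ 59.08°, λ = atan2(p_y, p_x) ≈ -109.88°.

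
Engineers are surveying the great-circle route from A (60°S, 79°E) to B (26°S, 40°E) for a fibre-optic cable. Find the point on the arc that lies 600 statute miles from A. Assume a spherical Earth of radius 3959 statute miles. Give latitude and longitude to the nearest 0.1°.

Write both endpoints as unit vectors p₁, p₂ with components (cos φ cos λ, cos φ sin λ, sin φ).
The central angle between the endpoints is δ = arccos(p₁·p₂) ≈ 0.754 rad (43.2°). The total great-circle distance is δ·R ≈ 0.754 × 3959 ≈ 2985 mi, so the target fraction is f = 600/2985 ≈ 0.201.
Interpolate at f ≈ 0.201 with slerp weights a = sin((1−f)δ)/sin δ ≈ 0.828, b = sin(fδ)/sin δ ≈ 0.221.
p = a·p₁ + b·p₂ ≈ (0.231, 0.534, -0.814); φ = arcsin(p_z) ≈ -54.45°, λ = atan2(p_y, p_x) ≈ 66.61°.

≈ (54.4°S, 66.6°E)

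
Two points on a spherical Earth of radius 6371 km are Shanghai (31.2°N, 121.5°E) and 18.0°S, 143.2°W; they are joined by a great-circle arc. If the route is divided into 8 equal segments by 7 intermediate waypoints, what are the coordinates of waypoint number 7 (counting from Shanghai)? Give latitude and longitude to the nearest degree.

≈ 11°S, 155°W

The haversine formula gives a central angle δ ≈ 1.808 rad (103.6°) between the endpoints.
Interpolate at f = 7/8 with slerp weights a = sin((1−f)δ)/sin δ ≈ 0.231, b = sin(fδ)/sin δ ≈ 1.029.
p = a·p₁ + b·p₂ ≈ (-0.887, -0.418, -0.198); φ = arcsin(p_z) ≈ -11.45°, λ = atan2(p_y, p_x) ≈ -154.76°.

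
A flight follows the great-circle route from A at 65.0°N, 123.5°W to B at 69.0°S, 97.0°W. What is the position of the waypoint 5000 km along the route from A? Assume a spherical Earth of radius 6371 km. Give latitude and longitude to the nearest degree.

≈ 21°N, 114°W

Write both endpoints as unit vectors p₁, p₂ with components (cos φ cos λ, cos φ sin λ, sin φ).
The central angle between the endpoints is δ = arccos(p₁·p₂) ≈ 2.361 rad (135.3°). The total great-circle distance is δ·R ≈ 2.361 × 6371 ≈ 15043 km, so the target fraction is f = 5000/15043 ≈ 0.332.
Interpolate at f ≈ 0.332 with slerp weights a = sin((1−f)δ)/sin δ ≈ 1.421, b = sin(fδ)/sin δ ≈ 1.004.
p = a·p₁ + b·p₂ ≈ (-0.375, -0.858, 0.350); φ = arcsin(p_z) ≈ 20.51°, λ = atan2(p_y, p_x) ≈ -113.63°.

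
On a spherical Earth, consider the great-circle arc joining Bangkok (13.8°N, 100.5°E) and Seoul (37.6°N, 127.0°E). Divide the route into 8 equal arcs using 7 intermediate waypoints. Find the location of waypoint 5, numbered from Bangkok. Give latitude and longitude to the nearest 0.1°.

Write both endpoints as unit vectors p₁, p₂ with components (cos φ cos λ, cos φ sin λ, sin φ).
The central angle between the endpoints is δ = arccos(p₁·p₂) ≈ 0.584 rad (33.5°).
Interpolate at f = 5/8 with slerp weights a = sin((1−f)δ)/sin δ ≈ 0.394, b = sin(fδ)/sin δ ≈ 0.647.
p = a·p₁ + b·p₂ ≈ (-0.378, 0.786, 0.489); φ = arcsin(p_z) ≈ 29.28°, λ = atan2(p_y, p_x) ≈ 115.71°.

≈ 29.3°N, 115.7°E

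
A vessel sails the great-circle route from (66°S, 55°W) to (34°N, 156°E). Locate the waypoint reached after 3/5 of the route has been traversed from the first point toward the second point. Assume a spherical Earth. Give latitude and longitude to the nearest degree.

≈ (21°S, 174°E)

Convert each endpoint to a unit vector on the sphere (x = cos φ cos λ, y = cos φ sin λ, z = sin φ).
The central angle between the endpoints is δ = arccos(p₁·p₂) ≈ 2.498 rad (143.1°).
Interpolate at f = 3/5 with slerp weights a = sin((1−f)δ)/sin δ ≈ 1.401, b = sin(fδ)/sin δ ≈ 1.662.
p = a·p₁ + b·p₂ ≈ (-0.932, 0.094, -0.351); φ = arcsin(p_z) ≈ -20.54°, λ = atan2(p_y, p_x) ≈ 174.27°.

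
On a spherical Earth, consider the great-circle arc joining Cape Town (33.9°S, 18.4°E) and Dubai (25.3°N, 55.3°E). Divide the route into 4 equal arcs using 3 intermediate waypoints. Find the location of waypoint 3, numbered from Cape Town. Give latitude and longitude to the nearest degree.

≈ 11°N, 46°E

Convert each endpoint to a unit vector on the sphere (x = cos φ cos λ, y = cos φ sin λ, z = sin φ).
The central angle between the endpoints is δ = arccos(p₁·p₂) ≈ 1.201 rad (68.8°).
Interpolate at f = 3/4 with slerp weights a = sin((1−f)δ)/sin δ ≈ 0.317, b = sin(fδ)/sin δ ≈ 0.841.
p = a·p₁ + b·p₂ ≈ (0.682, 0.708, 0.182); φ = arcsin(p_z) ≈ 10.51°, λ = atan2(p_y, p_x) ≈ 46.05°.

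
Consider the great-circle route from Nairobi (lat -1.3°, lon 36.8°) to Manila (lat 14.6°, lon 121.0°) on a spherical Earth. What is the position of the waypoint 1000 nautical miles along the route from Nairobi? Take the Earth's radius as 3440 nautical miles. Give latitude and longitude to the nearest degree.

Convert each endpoint to a unit vector on the sphere (x = cos φ cos λ, y = cos φ sin λ, z = sin φ).
The central angle between the endpoints is δ = arccos(p₁·p₂) ≈ 1.479 rad (84.7°). The total great-circle distance is δ·R ≈ 1.479 × 3440 ≈ 5086 nmi, so the target fraction is f = 1000/5086 ≈ 0.197.
Interpolate at f ≈ 0.197 with slerp weights a = sin((1−f)δ)/sin δ ≈ 0.932, b = sin(fδ)/sin δ ≈ 0.288.
p = a·p₁ + b·p₂ ≈ (0.602, 0.797, 0.051); φ = arcsin(p_z) ≈ 2.95°, λ = atan2(p_y, p_x) ≈ 52.91°.

≈ lat 3°, lon 53°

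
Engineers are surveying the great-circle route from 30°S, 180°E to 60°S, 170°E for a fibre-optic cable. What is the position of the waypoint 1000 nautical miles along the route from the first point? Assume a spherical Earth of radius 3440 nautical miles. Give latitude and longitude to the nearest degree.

Convert each endpoint to a unit vector on the sphere (x = cos φ cos λ, y = cos φ sin λ, z = sin φ).
The central angle between the endpoints is δ = arccos(p₁·p₂) ≈ 0.537 rad (30.7°). The total great-circle distance is δ·R ≈ 0.537 × 3440 ≈ 1846 nmi, so the target fraction is f = 1000/1846 ≈ 0.542.
Interpolate at f ≈ 0.542 with slerp weights a = sin((1−f)δ)/sin δ ≈ 0.476, b = sin(fδ)/sin δ ≈ 0.561.
p = a·p₁ + b·p₂ ≈ (-0.688, 0.049, -0.724); φ = arcsin(p_z) ≈ -46.36°, λ = atan2(p_y, p_x) ≈ 175.96°.

≈ 46°S, 176°E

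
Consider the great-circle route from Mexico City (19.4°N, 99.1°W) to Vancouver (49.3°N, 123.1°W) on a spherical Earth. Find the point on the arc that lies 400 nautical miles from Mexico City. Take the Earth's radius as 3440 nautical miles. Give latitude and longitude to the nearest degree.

≈ 25°N, 102°W

Convert each endpoint to a unit vector on the sphere (x = cos φ cos λ, y = cos φ sin λ, z = sin φ).
The central angle between the endpoints is δ = arccos(p₁·p₂) ≈ 0.620 rad (35.5°). The total great-circle distance is δ·R ≈ 0.620 × 3440 ≈ 2134 nmi, so the target fraction is f = 400/2134 ≈ 0.187.
Interpolate at f ≈ 0.187 with slerp weights a = sin((1−f)δ)/sin δ ≈ 0.831, b = sin(fδ)/sin δ ≈ 0.200.
p = a·p₁ + b·p₂ ≈ (-0.195, -0.883, 0.427); φ = arcsin(p_z) ≈ 25.30°, λ = atan2(p_y, p_x) ≈ -102.46°.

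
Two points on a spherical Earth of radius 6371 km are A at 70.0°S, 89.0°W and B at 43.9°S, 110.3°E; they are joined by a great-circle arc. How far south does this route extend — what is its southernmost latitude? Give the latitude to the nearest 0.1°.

The great circle lies in the plane with unit normal n̂ = (p₁ × p₂)/|p₁ × p₂|.
Here n̂_z ≈ -0.090; the vertex latitude is φ_max = arccos|n̂_z| ≈ 84.9°.

≈ 84.9°S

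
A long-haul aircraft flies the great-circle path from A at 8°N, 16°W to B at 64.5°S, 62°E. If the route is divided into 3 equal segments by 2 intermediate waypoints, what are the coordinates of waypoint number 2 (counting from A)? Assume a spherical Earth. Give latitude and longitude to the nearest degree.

≈ 46°S, 16°E

The haversine formula gives a central angle δ ≈ 1.608 rad (92.1°) between the endpoints.
Interpolate at f = 2/3 with slerp weights a = sin((1−f)δ)/sin δ ≈ 0.511, b = sin(fδ)/sin δ ≈ 0.879.
p = a·p₁ + b·p₂ ≈ (0.664, 0.195, -0.722); φ = arcsin(p_z) ≈ -46.22°, λ = atan2(p_y, p_x) ≈ 16.33°.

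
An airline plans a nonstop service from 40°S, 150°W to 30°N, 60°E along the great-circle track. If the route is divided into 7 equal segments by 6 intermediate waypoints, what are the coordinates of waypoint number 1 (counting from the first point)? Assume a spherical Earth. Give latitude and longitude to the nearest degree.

≈ 41°S, 179°W

From cos δ = sin φ₁ sin φ₂ + cos φ₁ cos φ₂ cos Δλ, the central angle is δ ≈ 2.681 rad (153.6°).
Interpolate at f = 1/7 with slerp weights a = sin((1−f)δ)/sin δ ≈ 1.681, b = sin(fδ)/sin δ ≈ 0.841.
p = a·p₁ + b·p₂ ≈ (-0.751, -0.013, -0.660); φ = arcsin(p_z) ≈ -41.30°, λ = atan2(p_y, p_x) ≈ -179.01°.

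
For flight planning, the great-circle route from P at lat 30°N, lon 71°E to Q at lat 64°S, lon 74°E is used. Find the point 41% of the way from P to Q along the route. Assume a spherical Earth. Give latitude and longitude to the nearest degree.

From cos δ = sin φ₁ sin φ₂ + cos φ₁ cos φ₂ cos Δλ, the central angle is δ ≈ 1.641 rad (94.0°).
Interpolate at f = 0.41 with slerp weights a = sin((1−f)δ)/sin δ ≈ 0.826, b = sin(fδ)/sin δ ≈ 0.625.
p = a·p₁ + b·p₂ ≈ (0.308, 0.940, -0.149); φ = arcsin(p_z) ≈ -8.54°, λ = atan2(p_y, p_x) ≈ 71.83°.

≈ lat 9°S, lon 72°E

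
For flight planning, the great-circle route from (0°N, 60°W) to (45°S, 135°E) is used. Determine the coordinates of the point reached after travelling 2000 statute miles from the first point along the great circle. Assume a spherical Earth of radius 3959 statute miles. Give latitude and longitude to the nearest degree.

Convert each endpoint to a unit vector on the sphere (x = cos φ cos λ, y = cos φ sin λ, z = sin φ).
The central angle between the endpoints is δ = arccos(p₁·p₂) ≈ 2.323 rad (133.1°). The total great-circle distance is δ·R ≈ 2.323 × 3959 ≈ 9195 mi, so the target fraction is f = 2000/9195 ≈ 0.217.
Interpolate at f ≈ 0.217 with slerp weights a = sin((1−f)δ)/sin δ ≈ 1.328, b = sin(fδ)/sin δ ≈ 0.663.
p = a·p₁ + b·p₂ ≈ (0.333, -0.818, -0.469); φ = arcsin(p_z) ≈ -27.94°, λ = atan2(p_y, p_x) ≈ -67.89°.

≈ (28°S, 68°W)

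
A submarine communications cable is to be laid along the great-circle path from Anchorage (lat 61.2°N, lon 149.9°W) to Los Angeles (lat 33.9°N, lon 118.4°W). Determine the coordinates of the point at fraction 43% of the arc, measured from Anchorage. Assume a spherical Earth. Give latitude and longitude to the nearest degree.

The haversine formula gives a central angle δ ≈ 0.592 rad (33.9°) between the endpoints.
Interpolate at f = 0.43 with slerp weights a = sin((1−f)δ)/sin δ ≈ 0.593, b = sin(fδ)/sin δ ≈ 0.451.
p = a·p₁ + b·p₂ ≈ (-0.425, -0.473, 0.772); φ = arcsin(p_z) ≈ 50.50°, λ = atan2(p_y, p_x) ≈ -131.98°.

≈ lat 51°N, lon 132°W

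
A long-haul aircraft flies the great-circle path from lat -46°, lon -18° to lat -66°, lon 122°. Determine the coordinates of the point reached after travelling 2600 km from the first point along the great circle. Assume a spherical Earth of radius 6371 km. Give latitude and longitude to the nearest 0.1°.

≈ lat -67.5°, lon -0.4°

Write both endpoints as unit vectors p₁, p₂ with components (cos φ cos λ, cos φ sin λ, sin φ).
The central angle between the endpoints is δ = arccos(p₁·p₂) ≈ 1.114 rad (63.9°). The total great-circle distance is δ·R ≈ 1.114 × 6371 ≈ 7100 km, so the target fraction is f = 2600/7100 ≈ 0.366.
Interpolate at f ≈ 0.366 with slerp weights a = sin((1−f)δ)/sin δ ≈ 0.723, b = sin(fδ)/sin δ ≈ 0.442.
p = a·p₁ + b·p₂ ≈ (0.382, -0.003, -0.924); φ = arcsin(p_z) ≈ -67.52°, λ = atan2(p_y, p_x) ≈ -0.41°.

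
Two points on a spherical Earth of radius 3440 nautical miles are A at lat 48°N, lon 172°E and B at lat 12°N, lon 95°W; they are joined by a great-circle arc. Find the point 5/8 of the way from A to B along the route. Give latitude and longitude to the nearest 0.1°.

≈ lat 33.5°N, lon 119.7°W

Convert each endpoint to a unit vector on the sphere (x = cos φ cos λ, y = cos φ sin λ, z = sin φ).
The central angle between the endpoints is δ = arccos(p₁·p₂) ≈ 1.450 rad (83.1°).
Interpolate at f = 5/8 with slerp weights a = sin((1−f)δ)/sin δ ≈ 0.521, b = sin(fδ)/sin δ ≈ 0.793.
p = a·p₁ + b·p₂ ≈ (-0.413, -0.724, 0.552); φ = arcsin(p_z) ≈ 33.52°, λ = atan2(p_y, p_x) ≈ -119.69°.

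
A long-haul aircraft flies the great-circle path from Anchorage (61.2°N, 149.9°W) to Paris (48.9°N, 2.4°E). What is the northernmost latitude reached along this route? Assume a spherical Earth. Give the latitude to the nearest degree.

≈ 81°N

The great circle lies in the plane with unit normal n̂ = (p₁ × p₂)/|p₁ × p₂|.
Here n̂_z ≈ +0.159; the vertex latitude is φ_max = arccos|n̂_z| ≈ 80.8°.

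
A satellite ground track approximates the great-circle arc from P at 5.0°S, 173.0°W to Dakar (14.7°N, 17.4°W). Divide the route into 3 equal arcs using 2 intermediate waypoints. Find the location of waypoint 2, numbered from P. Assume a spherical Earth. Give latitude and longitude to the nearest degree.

≈ 24°N, 71°W

From cos δ = sin φ₁ sin φ₂ + cos φ₁ cos φ₂ cos Δλ, the central angle is δ ≈ 2.690 rad (154.1°).
Interpolate at f = 2/3 with slerp weights a = sin((1−f)δ)/sin δ ≈ 1.789, b = sin(fδ)/sin δ ≈ 2.234.
p = a·p₁ + b·p₂ ≈ (0.293, -0.863, 0.411); φ = arcsin(p_z) ≈ 24.26°, λ = atan2(p_y, p_x) ≈ -71.26°.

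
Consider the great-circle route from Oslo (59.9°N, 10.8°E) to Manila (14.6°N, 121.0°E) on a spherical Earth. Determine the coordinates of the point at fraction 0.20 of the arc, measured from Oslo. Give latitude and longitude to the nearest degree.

≈ 63°N, 47°E

Convert each endpoint to a unit vector on the sphere (x = cos φ cos λ, y = cos φ sin λ, z = sin φ).
The central angle between the endpoints is δ = arccos(p₁·p₂) ≈ 1.520 rad (87.1°).
Interpolate at f = 0.20 with slerp weights a = sin((1−f)δ)/sin δ ≈ 0.939, b = sin(fδ)/sin δ ≈ 0.300.
p = a·p₁ + b·p₂ ≈ (0.313, 0.337, 0.888); φ = arcsin(p_z) ≈ 62.61°, λ = atan2(p_y, p_x) ≈ 47.09°.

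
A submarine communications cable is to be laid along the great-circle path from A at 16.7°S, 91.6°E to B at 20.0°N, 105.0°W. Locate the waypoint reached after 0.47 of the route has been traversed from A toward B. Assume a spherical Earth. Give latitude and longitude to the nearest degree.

≈ 10°N, 165°E

Write both endpoints as unit vectors p₁, p₂ with components (cos φ cos λ, cos φ sin λ, sin φ).
The central angle between the endpoints is δ = arccos(p₁·p₂) ≈ 2.861 rad (163.9°).
Interpolate at f = 0.47 with slerp weights a = sin((1−f)δ)/sin δ ≈ 3.603, b = sin(fδ)/sin δ ≈ 3.516.
p = a·p₁ + b·p₂ ≈ (-0.952, 0.258, 0.167); φ = arcsin(p_z) ≈ 9.63°, λ = atan2(p_y, p_x) ≈ 164.83°.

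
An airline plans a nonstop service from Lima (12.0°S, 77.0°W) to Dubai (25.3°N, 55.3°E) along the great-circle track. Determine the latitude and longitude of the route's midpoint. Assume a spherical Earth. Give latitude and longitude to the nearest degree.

≈ (16°N, 16°W)

Convert each endpoint to a unit vector on the sphere (x = cos φ cos λ, y = cos φ sin λ, z = sin φ).
The central angle between the endpoints is δ = arccos(p₁·p₂) ≈ 2.324 rad (133.2°).
Interpolate at f = 1/2 with slerp weights a = sin((1−f)δ)/sin δ ≈ 1.258, b = sin(fδ)/sin δ ≈ 1.258.
p = a·p₁ + b·p₂ ≈ (0.924, -0.264, 0.276); φ = arcsin(p_z) ≈ 16.02°, λ = atan2(p_y, p_x) ≈ -15.94°.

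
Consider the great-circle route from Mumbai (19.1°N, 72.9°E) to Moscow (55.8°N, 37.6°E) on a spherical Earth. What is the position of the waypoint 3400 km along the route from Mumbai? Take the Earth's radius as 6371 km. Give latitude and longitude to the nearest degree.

≈ 45°N, 54°E

The haversine formula gives a central angle δ ≈ 0.790 rad (45.2°) between the endpoints. The total great-circle distance is δ·R ≈ 0.790 × 6371 ≈ 5031 km, so the target fraction is f = 3400/5031 ≈ 0.676.
Interpolate at f ≈ 0.676 with slerp weights a = sin((1−f)δ)/sin δ ≈ 0.357, b = sin(fδ)/sin δ ≈ 0.716.
p = a·p₁ + b·p₂ ≈ (0.418, 0.568, 0.709); φ = arcsin(p_z) ≈ 45.17°, λ = atan2(p_y, p_x) ≈ 53.63°.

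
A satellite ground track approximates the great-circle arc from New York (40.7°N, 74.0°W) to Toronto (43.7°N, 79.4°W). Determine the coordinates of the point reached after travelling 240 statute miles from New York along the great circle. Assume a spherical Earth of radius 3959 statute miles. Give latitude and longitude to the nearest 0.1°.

Write both endpoints as unit vectors p₁, p₂ with components (cos φ cos λ, cos φ sin λ, sin φ).
The central angle between the endpoints is δ = arccos(p₁·p₂) ≈ 0.087 rad (5.0°). The total great-circle distance is δ·R ≈ 0.087 × 3959 ≈ 345 mi, so the target fraction is f = 240/345 ≈ 0.695.
Interpolate at f ≈ 0.695 with slerp weights a = sin((1−f)δ)/sin δ ≈ 0.305, b = sin(fδ)/sin δ ≈ 0.695.
p = a·p₁ + b·p₂ ≈ (0.156, -0.717, 0.680); φ = arcsin(p_z) ≈ 42.81°, λ = atan2(p_y, p_x) ≈ -77.70°.

≈ 42.8°N, 77.7°W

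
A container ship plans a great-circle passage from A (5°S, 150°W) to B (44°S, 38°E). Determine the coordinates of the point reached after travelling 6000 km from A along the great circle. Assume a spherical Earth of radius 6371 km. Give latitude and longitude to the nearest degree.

≈ (58°S, 162°W)

The haversine formula gives a central angle δ ≈ 2.277 rad (130.5°) between the endpoints. The total great-circle distance is δ·R ≈ 2.277 × 6371 ≈ 14508 km, so the target fraction is f = 6000/14508 ≈ 0.414.
Interpolate at f ≈ 0.414 with slerp weights a = sin((1−f)δ)/sin δ ≈ 1.278, b = sin(fδ)/sin δ ≈ 1.063.
p = a·p₁ + b·p₂ ≈ (-0.500, -0.166, -0.850); φ = arcsin(p_z) ≈ -58.19°, λ = atan2(p_y, p_x) ≈ -161.65°.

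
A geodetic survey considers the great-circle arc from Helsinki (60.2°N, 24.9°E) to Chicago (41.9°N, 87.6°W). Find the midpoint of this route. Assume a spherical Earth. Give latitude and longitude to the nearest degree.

≈ 65°N, 48°W

The haversine formula gives a central angle δ ≈ 1.117 rad (64.0°) between the endpoints.
Interpolate at f = 1/2 with slerp weights a = sin((1−f)δ)/sin δ ≈ 0.590, b = sin(fδ)/sin δ ≈ 0.590.
p = a·p₁ + b·p₂ ≈ (0.284, -0.315, 0.905); φ = arcsin(p_z) ≈ 64.89°, λ = atan2(p_y, p_x) ≈ -47.96°.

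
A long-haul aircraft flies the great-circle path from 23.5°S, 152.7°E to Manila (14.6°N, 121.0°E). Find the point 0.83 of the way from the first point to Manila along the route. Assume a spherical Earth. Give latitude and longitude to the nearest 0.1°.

≈ 8.1°N, 126.4°E

Convert each endpoint to a unit vector on the sphere (x = cos φ cos λ, y = cos φ sin λ, z = sin φ).
The central angle between the endpoints is δ = arccos(p₁·p₂) ≈ 0.857 rad (49.1°).
Interpolate at f = 0.83 with slerp weights a = sin((1−f)δ)/sin δ ≈ 0.192, b = sin(fδ)/sin δ ≈ 0.864.
p = a·p₁ + b·p₂ ≈ (-0.587, 0.797, 0.141); φ = arcsin(p_z) ≈ 8.11°, λ = atan2(p_y, p_x) ≈ 126.36°.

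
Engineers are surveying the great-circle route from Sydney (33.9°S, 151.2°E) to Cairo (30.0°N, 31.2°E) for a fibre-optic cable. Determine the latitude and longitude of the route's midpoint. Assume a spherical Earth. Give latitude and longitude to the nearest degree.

From cos δ = sin φ₁ sin φ₂ + cos φ₁ cos φ₂ cos Δλ, the central angle is δ ≈ 2.263 rad (129.7°).
Interpolate at f = 1/2 with slerp weights a = sin((1−f)δ)/sin δ ≈ 1.176, b = sin(fδ)/sin δ ≈ 1.176.
p = a·p₁ + b·p₂ ≈ (0.016, 0.998, -0.068); φ = arcsin(p_z) ≈ -3.89°, λ = atan2(p_y, p_x) ≈ 89.09°.

≈ 4°S, 89°E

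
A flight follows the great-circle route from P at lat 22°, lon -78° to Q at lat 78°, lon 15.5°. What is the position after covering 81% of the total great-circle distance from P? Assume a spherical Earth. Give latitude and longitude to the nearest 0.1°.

Write both endpoints as unit vectors p₁, p₂ with components (cos φ cos λ, cos φ sin λ, sin φ).
The central angle between the endpoints is δ = arccos(p₁·p₂) ≈ 1.208 rad (69.2°).
Interpolate at f = 0.81 with slerp weights a = sin((1−f)δ)/sin δ ≈ 0.243, b = sin(fδ)/sin δ ≈ 0.887.
p = a·p₁ + b·p₂ ≈ (0.225, -0.171, 0.959); φ = arcsin(p_z) ≈ 73.58°, λ = atan2(p_y, p_x) ≈ -37.34°.

≈ lat 73.6°, lon -37.3°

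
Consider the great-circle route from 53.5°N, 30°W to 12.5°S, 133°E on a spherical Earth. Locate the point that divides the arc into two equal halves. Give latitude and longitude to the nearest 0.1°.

≈ 53.0°N, 109.9°E

Write both endpoints as unit vectors p₁, p₂ with components (cos φ cos λ, cos φ sin λ, sin φ).
The central angle between the endpoints is δ = arccos(p₁·p₂) ≈ 2.388 rad (136.8°).
Interpolate at f = 1/2 with slerp weights a = sin((1−f)δ)/sin δ ≈ 1.359, b = sin(fδ)/sin δ ≈ 1.359.
p = a·p₁ + b·p₂ ≈ (-0.205, 0.566, 0.798); φ = arcsin(p_z) ≈ 52.98°, λ = atan2(p_y, p_x) ≈ 109.89°.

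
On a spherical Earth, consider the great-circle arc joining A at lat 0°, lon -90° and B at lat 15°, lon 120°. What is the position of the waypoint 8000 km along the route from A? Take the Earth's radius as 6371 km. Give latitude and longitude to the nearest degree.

≈ lat 27°, lon -160°

Convert each endpoint to a unit vector on the sphere (x = cos φ cos λ, y = cos φ sin λ, z = sin φ).
The central angle between the endpoints is δ = arccos(p₁·p₂) ≈ 2.562 rad (146.8°). The total great-circle distance is δ·R ≈ 2.562 × 6371 ≈ 16321 km, so the target fraction is f = 8000/16321 ≈ 0.490.
Interpolate at f ≈ 0.490 with slerp weights a = sin((1−f)δ)/sin δ ≈ 1.761, b = sin(fδ)/sin δ ≈ 1.735.
p = a·p₁ + b·p₂ ≈ (-0.838, -0.310, 0.449); φ = arcsin(p_z) ≈ 26.69°, λ = atan2(p_y, p_x) ≈ -159.70°.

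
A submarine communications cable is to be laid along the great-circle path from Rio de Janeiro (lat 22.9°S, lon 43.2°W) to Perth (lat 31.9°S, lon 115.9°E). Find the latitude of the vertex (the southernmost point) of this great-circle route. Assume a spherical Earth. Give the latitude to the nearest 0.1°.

The great circle lies in the plane with unit normal n̂ = (p₁ × p₂)/|p₁ × p₂|.
Here n̂_z ≈ +0.328; the vertex latitude is φ_max = arccos|n̂_z| ≈ 70.9°.
Check via Clairaut: cos φ_max = |cos φ₁| · sin C = cos(22.9°)·sin(159.2°) ≈ 0.328, again giving ≈ 70.9°.

≈ 70.9°S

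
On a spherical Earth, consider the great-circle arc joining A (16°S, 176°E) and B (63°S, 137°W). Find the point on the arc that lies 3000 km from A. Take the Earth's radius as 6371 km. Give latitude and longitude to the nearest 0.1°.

Write both endpoints as unit vectors p₁, p₂ with components (cos φ cos λ, cos φ sin λ, sin φ).
The central angle between the endpoints is δ = arccos(p₁·p₂) ≈ 0.997 rad (57.1°). The total great-circle distance is δ·R ≈ 0.997 × 6371 ≈ 6349 km, so the target fraction is f = 3000/6349 ≈ 0.473.
Interpolate at f ≈ 0.473 with slerp weights a = sin((1−f)δ)/sin δ ≈ 0.598, b = sin(fδ)/sin δ ≈ 0.540.
p = a·p₁ + b·p₂ ≈ (-0.752, -0.127, -0.646); φ = arcsin(p_z) ≈ -40.25°, λ = atan2(p_y, p_x) ≈ -170.40°.

≈ (40.3°S, 170.4°W)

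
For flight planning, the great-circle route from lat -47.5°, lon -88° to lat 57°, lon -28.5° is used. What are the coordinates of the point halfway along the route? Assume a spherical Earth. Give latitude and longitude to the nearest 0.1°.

Write both endpoints as unit vectors p₁, p₂ with components (cos φ cos λ, cos φ sin λ, sin φ).
The central angle between the endpoints is δ = arccos(p₁·p₂) ≈ 2.017 rad (115.6°).
Interpolate at f = 1/2 with slerp weights a = sin((1−f)δ)/sin δ ≈ 0.938, b = sin(fδ)/sin δ ≈ 0.938.
p = a·p₁ + b·p₂ ≈ (0.471, -0.877, 0.095); φ = arcsin(p_z) ≈ 5.46°, λ = atan2(p_y, p_x) ≈ -61.76°.

≈ lat 5.5°, lon -61.8°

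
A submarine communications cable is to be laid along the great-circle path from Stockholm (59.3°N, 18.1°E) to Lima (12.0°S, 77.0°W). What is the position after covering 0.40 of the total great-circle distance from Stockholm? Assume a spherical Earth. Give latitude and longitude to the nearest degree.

Convert each endpoint to a unit vector on the sphere (x = cos φ cos λ, y = cos φ sin λ, z = sin φ).
The central angle between the endpoints is δ = arccos(p₁·p₂) ≈ 1.796 rad (102.9°).
Interpolate at f = 0.40 with slerp weights a = sin((1−f)δ)/sin δ ≈ 0.904, b = sin(fδ)/sin δ ≈ 0.675.
p = a·p₁ + b·p₂ ≈ (0.587, -0.500, 0.637); φ = arcsin(p_z) ≈ 39.54°, λ = atan2(p_y, p_x) ≈ -40.43°.

≈ (40°N, 40°W)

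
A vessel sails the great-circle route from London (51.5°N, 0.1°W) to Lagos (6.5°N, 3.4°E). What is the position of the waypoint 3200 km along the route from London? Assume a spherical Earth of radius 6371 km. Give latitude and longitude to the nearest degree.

≈ (23°N, 2°E)

Write both endpoints as unit vectors p₁, p₂ with components (cos φ cos λ, cos φ sin λ, sin φ).
The central angle between the endpoints is δ = arccos(p₁·p₂) ≈ 0.787 rad (45.1°). The total great-circle distance is δ·R ≈ 0.787 × 6371 ≈ 5014 km, so the target fraction is f = 3200/5014 ≈ 0.638.
Interpolate at f ≈ 0.638 with slerp weights a = sin((1−f)δ)/sin δ ≈ 0.397, b = sin(fδ)/sin δ ≈ 0.680.
p = a·p₁ + b·p₂ ≈ (0.921, 0.040, 0.387); φ = arcsin(p_z) ≈ 22.79°, λ = atan2(p_y, p_x) ≈ 2.46°.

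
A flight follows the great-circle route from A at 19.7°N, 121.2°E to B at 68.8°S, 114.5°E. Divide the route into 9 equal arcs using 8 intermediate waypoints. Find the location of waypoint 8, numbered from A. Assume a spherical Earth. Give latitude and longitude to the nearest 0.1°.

Write both endpoints as unit vectors p₁, p₂ with components (cos φ cos λ, cos φ sin λ, sin φ).
The central angle between the endpoints is δ = arccos(p₁·p₂) ≈ 1.547 rad (88.6°).
Interpolate at f = 8/9 with slerp weights a = sin((1−f)δ)/sin δ ≈ 0.171, b = sin(fδ)/sin δ ≈ 0.981.
p = a·p₁ + b·p₂ ≈ (-0.231, 0.461, -0.857); φ = arcsin(p_z) ≈ -58.99°, λ = atan2(p_y, p_x) ≈ 116.59°.

≈ 59.0°S, 116.6°E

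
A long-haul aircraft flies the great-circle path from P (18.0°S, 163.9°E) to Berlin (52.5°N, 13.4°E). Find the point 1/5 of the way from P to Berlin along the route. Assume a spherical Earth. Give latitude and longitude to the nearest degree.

Convert each endpoint to a unit vector on the sphere (x = cos φ cos λ, y = cos φ sin λ, z = sin φ).
The central angle between the endpoints is δ = arccos(p₁·p₂) ≈ 2.417 rad (138.5°).
Interpolate at f = 1/5 with slerp weights a = sin((1−f)δ)/sin δ ≈ 1.411, b = sin(fδ)/sin δ ≈ 0.702.
p = a·p₁ + b·p₂ ≈ (-0.874, 0.471, 0.121); φ = arcsin(p_z) ≈ 6.93°, λ = atan2(p_y, p_x) ≈ 151.67°.

≈ (7°N, 152°E)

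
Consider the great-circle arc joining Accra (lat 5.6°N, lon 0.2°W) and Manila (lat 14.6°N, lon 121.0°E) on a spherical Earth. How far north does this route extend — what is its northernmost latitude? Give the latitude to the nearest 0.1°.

The great circle lies in the plane with unit normal n̂ = (p₁ × p₂)/|p₁ × p₂|.
Here n̂_z ≈ +0.936; the vertex latitude is φ_max = arccos|n̂_z| ≈ 20.7°.
Check via Clairaut: cos φ_max = |cos φ₁| · sin C = cos(5.6°)·sin(70.1°) ≈ 0.936, again giving ≈ 20.7°.

≈ 20.7°N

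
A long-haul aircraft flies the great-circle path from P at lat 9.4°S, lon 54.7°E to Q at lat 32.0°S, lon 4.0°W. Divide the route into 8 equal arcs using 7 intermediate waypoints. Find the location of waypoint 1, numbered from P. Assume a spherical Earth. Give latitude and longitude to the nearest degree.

≈ lat 13°S, lon 48°E

Convert each endpoint to a unit vector on the sphere (x = cos φ cos λ, y = cos φ sin λ, z = sin φ).
The central angle between the endpoints is δ = arccos(p₁·p₂) ≈ 1.023 rad (58.6°).
Interpolate at f = 1/8 with slerp weights a = sin((1−f)δ)/sin δ ≈ 0.914, b = sin(fδ)/sin δ ≈ 0.149.
p = a·p₁ + b·p₂ ≈ (0.647, 0.727, -0.228); φ = arcsin(p_z) ≈ -13.20°, λ = atan2(p_y, p_x) ≈ 48.32°.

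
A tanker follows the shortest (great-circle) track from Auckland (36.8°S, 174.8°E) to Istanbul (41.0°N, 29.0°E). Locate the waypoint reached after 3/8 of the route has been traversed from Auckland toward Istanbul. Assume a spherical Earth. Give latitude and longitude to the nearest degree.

≈ 5°S, 122°E

Write both endpoints as unit vectors p₁, p₂ with components (cos φ cos λ, cos φ sin λ, sin φ).
The central angle between the endpoints is δ = arccos(p₁·p₂) ≈ 2.674 rad (153.2°).
Interpolate at f = 3/8 with slerp weights a = sin((1−f)δ)/sin δ ≈ 2.209, b = sin(fδ)/sin δ ≈ 1.872.
p = a·p₁ + b·p₂ ≈ (-0.526, 0.845, -0.095); φ = arcsin(p_z) ≈ -5.47°, λ = atan2(p_y, p_x) ≈ 121.90°.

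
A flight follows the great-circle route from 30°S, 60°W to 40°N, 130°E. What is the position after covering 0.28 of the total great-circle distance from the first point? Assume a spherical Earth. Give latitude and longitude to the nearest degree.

Convert each endpoint to a unit vector on the sphere (x = cos φ cos λ, y = cos φ sin λ, z = sin φ).
The central angle between the endpoints is δ = arccos(p₁·p₂) ≈ 2.916 rad (167.1°).
Interpolate at f = 0.28 with slerp weights a = sin((1−f)δ)/sin δ ≈ 3.865, b = sin(fδ)/sin δ ≈ 3.262.
p = a·p₁ + b·p₂ ≈ (0.067, -0.984, 0.165); φ = arcsin(p_z) ≈ 9.48°, λ = atan2(p_y, p_x) ≈ -86.10°.

≈ 9°N, 86°W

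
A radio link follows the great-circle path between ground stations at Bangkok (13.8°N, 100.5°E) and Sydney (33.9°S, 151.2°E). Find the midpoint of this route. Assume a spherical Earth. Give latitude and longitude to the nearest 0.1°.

Convert each endpoint to a unit vector on the sphere (x = cos φ cos λ, y = cos φ sin λ, z = sin φ).
The central angle between the endpoints is δ = arccos(p₁·p₂) ≈ 1.184 rad (67.8°).
Interpolate at f = 1/2 with slerp weights a = sin((1−f)δ)/sin δ ≈ 0.602, b = sin(fδ)/sin δ ≈ 0.602.
p = a·p₁ + b·p₂ ≈ (-0.545, 0.816, -0.192); φ = arcsin(p_z) ≈ -11.09°, λ = atan2(p_y, p_x) ≈ 123.72°.

≈ 11.1°S, 123.7°E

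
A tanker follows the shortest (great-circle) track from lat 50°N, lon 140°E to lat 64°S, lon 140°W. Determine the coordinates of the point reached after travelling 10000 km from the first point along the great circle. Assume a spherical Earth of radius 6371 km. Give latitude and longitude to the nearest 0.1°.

Write both endpoints as unit vectors p₁, p₂ with components (cos φ cos λ, cos φ sin λ, sin φ).
The central angle between the endpoints is δ = arccos(p₁·p₂) ≈ 2.265 rad (129.8°). The total great-circle distance is δ·R ≈ 2.265 × 6371 ≈ 14429 km, so the target fraction is f = 10000/14429 ≈ 0.693.
Interpolate at f ≈ 0.693 with slerp weights a = sin((1−f)δ)/sin δ ≈ 0.833, b = sin(fδ)/sin δ ≈ 1.301.
p = a·p₁ + b·p₂ ≈ (-0.847, -0.022, -0.531); φ = arcsin(p_z) ≈ -32.07°, λ = atan2(p_y, p_x) ≈ -178.49°.

≈ lat 32.1°S, lon 178.5°W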